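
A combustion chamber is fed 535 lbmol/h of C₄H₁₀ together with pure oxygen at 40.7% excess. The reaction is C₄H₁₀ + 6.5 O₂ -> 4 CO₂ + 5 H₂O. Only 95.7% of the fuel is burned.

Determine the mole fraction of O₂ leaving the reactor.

Stoichiometric O₂ = 6.5 × 535 = 3478 lbmol/h; O₂ fed = 3478 × 1.407 = 4893 lbmol/h.
Fuel reacted = 0.957 × 535 → ξ = 512 lbmol/h.
Outlet (n = n₀ + ν ξ):
  C₄H₁₀: 535 − 1(512) = 23
  O₂: 4893 − 6.5(512) = 1565
  CO₂: 0 + 4(512) = 2048
  H₂O: 0 + 5(512) = 2560
Total out = 6196 lbmol/h; y_O₂ = 1565 / 6196 = 0.2526.

0.253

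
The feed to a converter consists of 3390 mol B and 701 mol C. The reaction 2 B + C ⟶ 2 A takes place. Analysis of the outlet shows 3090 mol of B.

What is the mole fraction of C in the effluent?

For B: n = n₀ − 2ξ → 3090 = 3390 − 2ξ, giving ξ = 150 mol.
Outlet amounts (n = n₀ + ν ξ):
  B: 3390 − 2(150) = 3090
  C: 701 − 1(150) = 551
  A: 0 + 2(150) = 300
Total out = 3941 mol; y_C = 551 / 3941 = 0.1398.

0.14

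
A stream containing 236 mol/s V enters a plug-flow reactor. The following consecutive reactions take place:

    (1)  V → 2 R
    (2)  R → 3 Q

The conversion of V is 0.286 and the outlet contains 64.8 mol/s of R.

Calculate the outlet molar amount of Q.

211 mol/s

Conversion of V: V consumed = 1ξ₁ = 0.286 × 236 → ξ₁ = 67.5 mol/s.
R balance: n_R = 0 + 2ξ₁ − 1ξ₂ = 64.8 → ξ₂ = (2·67.5 − 64.8)/1 = 70.19 mol/s.
Outlet amounts (n = n₀ + Σ ν·ξ):
  V: 236 − 1(67.5) = 168.5
  R: 0 + 2(67.5) − 1(70.19) = 64.8
  Q: 0 + 3(70.19) = 210.6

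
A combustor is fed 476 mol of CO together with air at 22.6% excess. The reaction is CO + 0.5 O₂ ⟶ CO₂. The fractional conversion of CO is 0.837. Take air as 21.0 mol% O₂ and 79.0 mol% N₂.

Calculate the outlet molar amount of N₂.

Stoichiometric O₂ = 0.5 × 476 = 238 mol; O₂ fed = 238 × 1.226 = 291.8 mol.
N₂ fed = 291.8 × 79/21 = 1098 mol.
Fuel reacted = 0.837 × 476 → ξ = 398.4 mol.
Outlet (n = n₀ + ν ξ):
  CO: 476 − 1(398.4) = 77.59
  O₂: 291.8 − 0.5(398.4) = 92.58
  N₂: 1098 (inert)
  CO₂: 0 + 1(398.4) = 398.4

1100 mol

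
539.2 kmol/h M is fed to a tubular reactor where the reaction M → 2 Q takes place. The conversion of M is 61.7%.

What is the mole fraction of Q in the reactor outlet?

M reacted = 0.617 × 539.2 = 332.7 kmol/h; ν_M = −1, so ξ = 332.7/1 = 332.7 kmol/h.
Outlet amounts (n = n₀ + ν ξ):
  M: 539.2 − 1(332.7) = 206.5
  Q: 0 + 2(332.7) = 665.4
Total out = 871.9 kmol/h; y_Q = 665.4 / 871.9 = 0.7631.

0.763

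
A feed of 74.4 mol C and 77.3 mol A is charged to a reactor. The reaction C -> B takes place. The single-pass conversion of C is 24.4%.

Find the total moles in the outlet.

152 mol

C reacted = 0.244 × 74.4 = 18.15 mol; ν_C = −1, so ξ = 18.15/1 = 18.15 mol.
Outlet amounts (n = n₀ + ν ξ):
  C: 74.4 − 1(18.15) = 56.25
  B: 0 + 1(18.15) = 18.15
  A: 77.3 (inert)
Total out = 56.25 + 18.15 + 77.3 = 151.7 mol.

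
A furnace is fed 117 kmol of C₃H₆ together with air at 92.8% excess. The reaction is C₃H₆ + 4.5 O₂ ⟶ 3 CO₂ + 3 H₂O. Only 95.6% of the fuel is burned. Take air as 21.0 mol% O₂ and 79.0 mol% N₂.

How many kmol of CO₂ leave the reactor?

Stoichiometric O₂ = 4.5 × 117 = 526.5 kmol; O₂ fed = 526.5 × 1.928 = 1015 kmol.
N₂ fed = 1015 × 79/21 = 3819 kmol.
Fuel reacted = 0.956 × 117 → ξ = 111.9 kmol.
Outlet (n = n₀ + ν ξ):
  C₃H₆: 117 − 1(111.9) = 5.148
  O₂: 1015 − 4.5(111.9) = 511.8
  N₂: 3819 (inert)
  CO₂: 0 + 3(111.9) = 335.6
  H₂O: 0 + 3(111.9) = 335.6

336 kmol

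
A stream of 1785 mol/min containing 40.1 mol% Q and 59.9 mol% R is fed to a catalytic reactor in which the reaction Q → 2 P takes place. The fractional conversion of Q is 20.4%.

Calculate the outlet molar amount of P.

292 mol/min

Q reacted = 0.204 × 715.8 = 146 mol/min; ν_Q = −1, so ξ = 146/1 = 146 mol/min.
Outlet amounts (n = n₀ + ν ξ):
  Q: 715.8 − 1(146) = 569.8
  P: 0 + 2(146) = 292
  R: 1069 (inert)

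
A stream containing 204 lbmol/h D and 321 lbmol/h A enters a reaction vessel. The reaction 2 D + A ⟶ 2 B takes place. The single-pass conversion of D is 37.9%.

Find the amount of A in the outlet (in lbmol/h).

D reacted = 0.379 × 204 = 77.32 lbmol/h; ν_D = −2, so ξ = 77.32/2 = 38.66 lbmol/h.
Outlet amounts (n = n₀ + ν ξ):
  D: 204 − 2(38.66) = 126.7
  A: 321 − 1(38.66) = 282.3
  B: 0 + 2(38.66) = 77.32

282 lbmol/h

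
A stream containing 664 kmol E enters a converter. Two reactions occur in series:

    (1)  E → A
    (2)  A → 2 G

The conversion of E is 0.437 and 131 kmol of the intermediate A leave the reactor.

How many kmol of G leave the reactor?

318 kmol

Conversion of E: E consumed = 1ξ₁ = 0.437 × 664 → ξ₁ = 290.2 kmol.
A balance: n_A = 0 + 1ξ₁ − 1ξ₂ = 131 → ξ₂ = (1·290.2 − 131)/1 = 159.2 kmol.
Outlet amounts (n = n₀ + Σ ν·ξ):
  E: 664 − 1(290.2) = 373.8
  A: 0 + 1(290.2) − 1(159.2) = 131
  G: 0 + 2(159.2) = 318.3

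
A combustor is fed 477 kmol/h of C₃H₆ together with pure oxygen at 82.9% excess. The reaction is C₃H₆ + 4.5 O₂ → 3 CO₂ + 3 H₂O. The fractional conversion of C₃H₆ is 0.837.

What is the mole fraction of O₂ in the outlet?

Stoichiometric O₂ = 4.5 × 477 = 2146 kmol/h; O₂ fed = 2146 × 1.829 = 3926 kmol/h.
Fuel reacted = 0.837 × 477 → ξ = 399.2 kmol/h.
Outlet (n = n₀ + ν ξ):
  C₃H₆: 477 − 1(399.2) = 77.75
  O₂: 3926 − 4.5(399.2) = 2129
  CO₂: 0 + 3(399.2) = 1198
  H₂O: 0 + 3(399.2) = 1198
Total out = 4603 kmol/h; y_O₂ = 2129 / 4603 = 0.4626.

0.463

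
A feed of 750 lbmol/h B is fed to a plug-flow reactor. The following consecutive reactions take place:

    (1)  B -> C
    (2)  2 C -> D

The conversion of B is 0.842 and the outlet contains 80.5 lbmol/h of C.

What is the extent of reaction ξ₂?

Conversion of B: B consumed = 1ξ₁ = 0.842 × 750 → ξ₁ = 631.5 lbmol/h.
C balance: n_C = 0 + 1ξ₁ − 2ξ₂ = 80.5 → ξ₂ = (1·631.5 − 80.5)/2 = 275.5 lbmol/h.
Outlet amounts (n = n₀ + Σ ν·ξ):
  B: 750 − 1(631.5) = 118.5
  C: 0 + 1(631.5) − 2(275.5) = 80.5
  D: 0 + 1(275.5) = 275.5

ξ₂ = 276 lbmol/h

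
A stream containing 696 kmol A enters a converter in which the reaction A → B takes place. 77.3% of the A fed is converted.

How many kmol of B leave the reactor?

538 kmol

A reacted = 0.773 × 696 = 538 kmol; ν_A = −1, so ξ = 538/1 = 538 kmol.
Outlet amounts (n = n₀ + ν ξ):
  A: 696 − 1(538) = 158
  B: 0 + 1(538) = 538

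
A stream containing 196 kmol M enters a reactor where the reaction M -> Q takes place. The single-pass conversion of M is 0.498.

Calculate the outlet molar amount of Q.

97.6 kmol

M reacted = 0.498 × 196 = 97.61 kmol; ν_M = −1, so ξ = 97.61/1 = 97.61 kmol.
Outlet amounts (n = n₀ + ν ξ):
  M: 196 − 1(97.61) = 98.39
  Q: 0 + 1(97.61) = 97.61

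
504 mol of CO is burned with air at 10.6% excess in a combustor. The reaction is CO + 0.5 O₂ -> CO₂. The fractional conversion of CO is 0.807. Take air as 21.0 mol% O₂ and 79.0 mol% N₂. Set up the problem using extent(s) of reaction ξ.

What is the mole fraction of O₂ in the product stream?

Stoichiometric O₂ = 0.5 × 504 = 252 mol; O₂ fed = 252 × 1.106 = 278.7 mol.
N₂ fed = 278.7 × 79/21 = 1048 mol.
Fuel reacted = 0.807 × 504 → ξ = 406.7 mol.
Outlet (n = n₀ + ν ξ):
  CO: 504 − 1(406.7) = 97.27
  O₂: 278.7 − 0.5(406.7) = 75.35
  N₂: 1048 (inert)
  CO₂: 0 + 1(406.7) = 406.7
Total out = 1628 mol; y_O₂ = 75.35 / 1628 = 0.04629.

0.0463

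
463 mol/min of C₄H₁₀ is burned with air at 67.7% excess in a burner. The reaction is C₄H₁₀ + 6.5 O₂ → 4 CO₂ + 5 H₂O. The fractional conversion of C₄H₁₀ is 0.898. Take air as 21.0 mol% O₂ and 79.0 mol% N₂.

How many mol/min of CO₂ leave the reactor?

Stoichiometric O₂ = 6.5 × 463 = 3010 mol/min; O₂ fed = 3010 × 1.677 = 5047 mol/min.
N₂ fed = 5047 × 79/21 = 18990 mol/min.
Fuel reacted = 0.898 × 463 → ξ = 415.8 mol/min.
Outlet (n = n₀ + ν ξ):
  C₄H₁₀: 463 − 1(415.8) = 47.23
  O₂: 5047 − 6.5(415.8) = 2344
  N₂: 18990 (inert)
  CO₂: 0 + 4(415.8) = 1663
  H₂O: 0 + 5(415.8) = 2079

1660 mol/min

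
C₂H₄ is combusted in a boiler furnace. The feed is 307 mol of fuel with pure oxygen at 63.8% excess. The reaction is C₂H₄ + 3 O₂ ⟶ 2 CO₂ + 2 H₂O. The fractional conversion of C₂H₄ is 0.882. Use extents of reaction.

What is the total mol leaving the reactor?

1820 mol

Stoichiometric O₂ = 3 × 307 = 921 mol; O₂ fed = 921 × 1.638 = 1509 mol.
Fuel reacted = 0.882 × 307 → ξ = 270.8 mol.
Outlet (n = n₀ + ν ξ):
  C₂H₄: 307 − 1(270.8) = 36.23
  O₂: 1509 − 3(270.8) = 696.3
  CO₂: 0 + 2(270.8) = 541.5
  H₂O: 0 + 2(270.8) = 541.5
Total out = 36.23 + 696.3 + 541.5 + 541.5 = 1816 mol.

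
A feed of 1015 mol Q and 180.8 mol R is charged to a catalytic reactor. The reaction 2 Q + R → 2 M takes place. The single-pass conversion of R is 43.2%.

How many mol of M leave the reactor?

R reacted = 0.432 × 180.8 = 78.11 mol; ν_R = −1, so ξ = 78.11/1 = 78.11 mol.
Outlet amounts (n = n₀ + ν ξ):
  Q: 1015 − 2(78.11) = 858.8
  R: 180.8 − 1(78.11) = 102.7
  M: 0 + 2(78.11) = 156.2

156 mol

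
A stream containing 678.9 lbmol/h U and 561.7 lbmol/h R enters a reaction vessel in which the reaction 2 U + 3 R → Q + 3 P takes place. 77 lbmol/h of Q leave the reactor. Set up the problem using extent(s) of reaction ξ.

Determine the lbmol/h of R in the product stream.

331 lbmol/h

For Q: n = n₀ + 1ξ → 77 = 0 + 1ξ, giving ξ = 77 lbmol/h.
Outlet amounts (n = n₀ + ν ξ):
  U: 678.9 − 2(77) = 524.9
  R: 561.7 − 3(77) = 330.7
  Q: 0 + 1(77) = 77
  P: 0 + 3(77) = 231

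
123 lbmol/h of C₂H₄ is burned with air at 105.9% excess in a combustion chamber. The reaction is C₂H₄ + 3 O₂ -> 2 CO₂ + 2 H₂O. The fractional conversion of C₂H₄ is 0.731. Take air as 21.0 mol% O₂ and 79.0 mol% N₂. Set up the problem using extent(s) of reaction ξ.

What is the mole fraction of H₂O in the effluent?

0.0481

Stoichiometric O₂ = 3 × 123 = 369 lbmol/h; O₂ fed = 369 × 2.059 = 759.8 lbmol/h.
N₂ fed = 759.8 × 79/21 = 2858 lbmol/h.
Fuel reacted = 0.731 × 123 → ξ = 89.91 lbmol/h.
Outlet (n = n₀ + ν ξ):
  C₂H₄: 123 − 1(89.91) = 33.09
  O₂: 759.8 − 3(89.91) = 490
  N₂: 2858 (inert)
  CO₂: 0 + 2(89.91) = 179.8
  H₂O: 0 + 2(89.91) = 179.8
Total out = 3741 lbmol/h; y_H₂O = 179.8 / 3741 = 0.04807.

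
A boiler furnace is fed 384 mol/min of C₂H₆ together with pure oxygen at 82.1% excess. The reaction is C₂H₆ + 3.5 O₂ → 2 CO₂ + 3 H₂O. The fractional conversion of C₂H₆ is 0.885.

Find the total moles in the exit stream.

Stoichiometric O₂ = 3.5 × 384 = 1344 mol/min; O₂ fed = 1344 × 1.821 = 2447 mol/min.
Fuel reacted = 0.885 × 384 → ξ = 339.8 mol/min.
Outlet (n = n₀ + ν ξ):
  C₂H₆: 384 − 1(339.8) = 44.16
  O₂: 2447 − 3.5(339.8) = 1258
  CO₂: 0 + 2(339.8) = 679.7
  H₂O: 0 + 3(339.8) = 1020
Total out = 44.16 + 1258 + 679.7 + 1020 = 3001 mol/min.

3000 mol/min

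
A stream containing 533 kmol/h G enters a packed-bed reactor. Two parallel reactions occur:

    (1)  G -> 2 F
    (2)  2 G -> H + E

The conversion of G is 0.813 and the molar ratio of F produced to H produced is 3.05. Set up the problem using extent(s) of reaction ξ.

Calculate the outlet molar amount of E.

123 kmol/h

Conversion of G: G consumed = 0.813 × 533 = 433.3 kmol/h = 1ξ₁ + 2ξ₂.
Selectivity: 2ξ₁ / (1ξ₂) = 3.05 → ξ₁ = 1.525 ξ₂.
Substitute: (1·1.525 + 2) ξ₂ = 433.3 → ξ₂ = 122.9 kmol/h, ξ₁ = 187.5 kmol/h.
Outlet amounts (n = n₀ + Σ ν·ξ):
  G: 533 − 1(187.5) − 2(122.9) = 99.67
  F: 0 + 2(187.5) = 374.9
  H: 0 + 1(122.9) = 122.9
  E: 0 + 1(122.9) = 122.9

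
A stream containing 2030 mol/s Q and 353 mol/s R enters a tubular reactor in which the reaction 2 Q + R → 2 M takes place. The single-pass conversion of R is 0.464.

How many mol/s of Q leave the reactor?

R reacted = 0.464 × 353 = 163.8 mol/s; ν_R = −1, so ξ = 163.8/1 = 163.8 mol/s.
Outlet amounts (n = n₀ + ν ξ):
  Q: 2030 − 2(163.8) = 1702
  R: 353 − 1(163.8) = 189.2
  M: 0 + 2(163.8) = 327.6

1700 mol/s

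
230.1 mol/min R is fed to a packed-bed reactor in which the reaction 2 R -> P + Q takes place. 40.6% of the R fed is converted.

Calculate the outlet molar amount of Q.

46.7 mol/min

R reacted = 0.406 × 230.1 = 93.42 mol/min; ν_R = −2, so ξ = 93.42/2 = 46.71 mol/min.
Outlet amounts (n = n₀ + ν ξ):
  R: 230.1 − 2(46.71) = 136.7
  P: 0 + 1(46.71) = 46.71
  Q: 0 + 1(46.71) = 46.71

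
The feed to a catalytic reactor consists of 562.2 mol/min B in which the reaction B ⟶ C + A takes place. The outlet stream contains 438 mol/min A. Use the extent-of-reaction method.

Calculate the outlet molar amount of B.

For A: n = n₀ + 1ξ → 438 = 0 + 1ξ, giving ξ = 438 mol/min.
Outlet amounts (n = n₀ + ν ξ):
  B: 562.2 − 1(438) = 124.2
  C: 0 + 1(438) = 438
  A: 0 + 1(438) = 438

124 mol/min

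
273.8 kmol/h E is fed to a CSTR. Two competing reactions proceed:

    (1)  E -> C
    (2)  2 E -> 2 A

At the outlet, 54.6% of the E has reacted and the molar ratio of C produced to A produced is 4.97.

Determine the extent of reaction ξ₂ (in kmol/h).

Conversion of E: E consumed = 0.546 × 273.8 = 149.5 kmol/h = 1ξ₁ + 2ξ₂.
Selectivity: 1ξ₁ / (2ξ₂) = 4.97 → ξ₁ = 9.94 ξ₂.
Substitute: (1·9.94 + 2) ξ₂ = 149.5 → ξ₂ = 12.52 kmol/h, ξ₁ = 124.5 kmol/h.
Outlet amounts (n = n₀ + Σ ν·ξ):
  E: 273.8 − 1(124.5) − 2(12.52) = 124.3
  C: 0 + 1(124.5) = 124.5
  A: 0 + 2(12.52) = 25.04

ξ₂ = 12.5 kmol/h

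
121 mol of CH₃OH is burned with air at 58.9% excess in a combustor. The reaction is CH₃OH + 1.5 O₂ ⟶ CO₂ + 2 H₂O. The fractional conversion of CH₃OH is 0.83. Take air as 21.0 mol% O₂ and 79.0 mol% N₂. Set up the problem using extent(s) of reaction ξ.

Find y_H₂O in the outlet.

0.13

Stoichiometric O₂ = 1.5 × 121 = 181.5 mol; O₂ fed = 181.5 × 1.589 = 288.4 mol.
N₂ fed = 288.4 × 79/21 = 1085 mol.
Fuel reacted = 0.83 × 121 → ξ = 100.4 mol.
Outlet (n = n₀ + ν ξ):
  CH₃OH: 121 − 1(100.4) = 20.57
  O₂: 288.4 − 1.5(100.4) = 137.8
  N₂: 1085 (inert)
  CO₂: 0 + 1(100.4) = 100.4
  H₂O: 0 + 2(100.4) = 200.9
Total out = 1545 mol; y_H₂O = 200.9 / 1545 = 0.13.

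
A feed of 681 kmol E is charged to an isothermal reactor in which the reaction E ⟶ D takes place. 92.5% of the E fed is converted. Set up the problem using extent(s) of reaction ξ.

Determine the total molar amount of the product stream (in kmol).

681 kmol

E reacted = 0.925 × 681 = 629.9 kmol; ν_E = −1, so ξ = 629.9/1 = 629.9 kmol.
Outlet amounts (n = n₀ + ν ξ):
  E: 681 − 1(629.9) = 51.07
  D: 0 + 1(629.9) = 629.9
Total out = 51.07 + 629.9 = 681 kmol.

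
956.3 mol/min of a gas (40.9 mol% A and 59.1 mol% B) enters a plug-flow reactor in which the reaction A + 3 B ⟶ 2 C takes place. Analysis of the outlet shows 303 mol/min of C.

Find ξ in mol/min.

ξ = 152 mol/min

For C: n = n₀ + 2ξ → 303 = 0 + 2ξ, giving ξ = 151.5 mol/min.
Outlet amounts (n = n₀ + ν ξ):
  A: 391.1 − 1(151.5) = 239.6
  B: 565.2 − 3(151.5) = 110.7
  C: 0 + 2(151.5) = 303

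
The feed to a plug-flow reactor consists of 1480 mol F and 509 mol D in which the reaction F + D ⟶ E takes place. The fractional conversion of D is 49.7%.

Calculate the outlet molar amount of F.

1230 mol

D reacted = 0.497 × 509 = 253 mol; ν_D = −1, so ξ = 253/1 = 253 mol.
Outlet amounts (n = n₀ + ν ξ):
  F: 1480 − 1(253) = 1227
  D: 509 − 1(253) = 256
  E: 0 + 1(253) = 253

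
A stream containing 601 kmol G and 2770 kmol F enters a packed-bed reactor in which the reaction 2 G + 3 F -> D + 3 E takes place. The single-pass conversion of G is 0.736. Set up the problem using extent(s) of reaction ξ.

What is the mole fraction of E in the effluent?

0.211

G reacted = 0.736 × 601 = 442.3 kmol; ν_G = −2, so ξ = 442.3/2 = 221.2 kmol.
Outlet amounts (n = n₀ + ν ξ):
  G: 601 − 2(221.2) = 158.7
  F: 2770 − 3(221.2) = 2106
  D: 0 + 1(221.2) = 221.2
  E: 0 + 3(221.2) = 663.5
Total out = 3150 kmol; y_E = 663.5 / 3150 = 0.2106.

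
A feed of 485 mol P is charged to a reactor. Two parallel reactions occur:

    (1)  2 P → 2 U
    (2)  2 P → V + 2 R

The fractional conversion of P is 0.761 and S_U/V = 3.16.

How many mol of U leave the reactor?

226 mol

Conversion of P: P consumed = 0.761 × 485 = 369.1 mol = 2ξ₁ + 2ξ₂.
Selectivity: 2ξ₁ / (1ξ₂) = 3.16 → ξ₁ = 1.58 ξ₂.
Substitute: (2·1.58 + 2) ξ₂ = 369.1 → ξ₂ = 71.53 mol, ξ₁ = 113 mol.
Outlet amounts (n = n₀ + Σ ν·ξ):
  P: 485 − 2(113) − 2(71.53) = 115.9
  U: 0 + 2(113) = 226
  V: 0 + 1(71.53) = 71.53
  R: 0 + 2(71.53) = 143.1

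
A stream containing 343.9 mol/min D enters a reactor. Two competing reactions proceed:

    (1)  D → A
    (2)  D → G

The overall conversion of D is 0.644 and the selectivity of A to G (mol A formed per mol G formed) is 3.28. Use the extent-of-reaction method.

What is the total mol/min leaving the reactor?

344 mol/min

Conversion of D: D consumed = 0.644 × 343.9 = 221.5 mol/min = 1ξ₁ + 1ξ₂.
Selectivity: 1ξ₁ / (1ξ₂) = 3.28 → ξ₁ = 3.28 ξ₂.
Substitute: (1·3.28 + 1) ξ₂ = 221.5 → ξ₂ = 51.75 mol/min, ξ₁ = 169.7 mol/min.
Outlet amounts (n = n₀ + Σ ν·ξ):
  D: 343.9 − 1(169.7) − 1(51.75) = 122.4
  A: 0 + 1(169.7) = 169.7
  G: 0 + 1(51.75) = 51.75
Total out = 122.4 + 169.7 + 51.75 = 343.9 mol/min.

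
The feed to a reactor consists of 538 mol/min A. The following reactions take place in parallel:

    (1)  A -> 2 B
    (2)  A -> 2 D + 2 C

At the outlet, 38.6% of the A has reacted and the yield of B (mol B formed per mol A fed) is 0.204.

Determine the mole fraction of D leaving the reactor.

0.291

Yield of B: 2ξ₁ / 538 = 0.204 → ξ₁ = 54.88 mol/min.
Conversion of A: 1ξ₁ + 1ξ₂ = 0.386 × 538 = 207.7 → ξ₂ = 152.8 mol/min.
Outlet amounts (n = n₀ + Σ ν·ξ):
  A: 538 − 1(54.88) − 1(152.8) = 330.3
  B: 0 + 2(54.88) = 109.8
  D: 0 + 2(152.8) = 305.6
  C: 0 + 2(152.8) = 305.6
Total out = 1051 mol/min; y_D = 305.6 / 1051 = 0.2907.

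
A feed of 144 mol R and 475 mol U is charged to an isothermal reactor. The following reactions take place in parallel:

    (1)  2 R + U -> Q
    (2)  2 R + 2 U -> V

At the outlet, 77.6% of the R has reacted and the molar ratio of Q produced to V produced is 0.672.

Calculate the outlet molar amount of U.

Conversion of R: R consumed = 0.776 × 144 = 111.7 mol = 2ξ₁ + 2ξ₂.
Selectivity: 1ξ₁ / (1ξ₂) = 0.672 → ξ₁ = 0.672 ξ₂.
Substitute: (2·0.672 + 2) ξ₂ = 111.7 → ξ₂ = 33.42 mol, ξ₁ = 22.46 mol.
Outlet amounts (n = n₀ + Σ ν·ξ):
  R: 144 − 2(22.46) − 2(33.42) = 32.26
  U: 475 − 1(22.46) − 2(33.42) = 385.7
  Q: 0 + 1(22.46) = 22.46
  V: 0 + 1(33.42) = 33.42

386 mol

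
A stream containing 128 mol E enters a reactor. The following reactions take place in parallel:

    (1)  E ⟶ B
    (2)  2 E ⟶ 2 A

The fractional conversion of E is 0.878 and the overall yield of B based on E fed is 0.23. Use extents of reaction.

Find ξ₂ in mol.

ξ₂ = 41.5 mol

Yield of B: 1ξ₁ / 128 = 0.23 → ξ₁ = 29.44 mol.
Conversion of E: 1ξ₁ + 2ξ₂ = 0.878 × 128 = 112.4 → ξ₂ = 41.47 mol.
Outlet amounts (n = n₀ + Σ ν·ξ):
  E: 128 − 1(29.44) − 2(41.47) = 15.62
  B: 0 + 1(29.44) = 29.44
  A: 0 + 2(41.47) = 82.94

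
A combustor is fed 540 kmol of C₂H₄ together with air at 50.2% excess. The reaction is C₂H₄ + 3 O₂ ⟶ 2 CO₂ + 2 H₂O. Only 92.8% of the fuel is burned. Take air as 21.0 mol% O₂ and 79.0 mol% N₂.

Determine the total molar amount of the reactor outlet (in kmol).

Stoichiometric O₂ = 3 × 540 = 1620 kmol; O₂ fed = 1620 × 1.502 = 2433 kmol.
N₂ fed = 2433 × 79/21 = 9154 kmol.
Fuel reacted = 0.928 × 540 → ξ = 501.1 kmol.
Outlet (n = n₀ + ν ξ):
  C₂H₄: 540 − 1(501.1) = 38.88
  O₂: 2433 − 3(501.1) = 929.9
  N₂: 9154 (inert)
  CO₂: 0 + 2(501.1) = 1002
  H₂O: 0 + 2(501.1) = 1002
Total out = 38.88 + 929.9 + 9154 + 1002 + 1002 = 12130 kmol.

12100 kmol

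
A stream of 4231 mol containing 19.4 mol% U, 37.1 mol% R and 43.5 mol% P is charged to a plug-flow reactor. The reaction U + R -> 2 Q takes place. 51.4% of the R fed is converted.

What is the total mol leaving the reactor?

R reacted = 0.514 × 1570 = 806.8 mol; ν_R = −1, so ξ = 806.8/1 = 806.8 mol.
Outlet amounts (n = n₀ + ν ξ):
  U: 820.8 − 1(806.8) = 13.99
  R: 1570 − 1(806.8) = 762.9
  Q: 0 + 2(806.8) = 1614
  P: 1840 (inert)
Total out = 13.99 + 762.9 + 1614 + 1840 = 4231 mol.

4230 mol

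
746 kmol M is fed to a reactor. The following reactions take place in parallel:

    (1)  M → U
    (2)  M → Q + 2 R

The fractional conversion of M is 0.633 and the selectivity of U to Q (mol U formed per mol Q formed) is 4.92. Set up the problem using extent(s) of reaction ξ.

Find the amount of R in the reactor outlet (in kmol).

Conversion of M: M consumed = 0.633 × 746 = 472.2 kmol = 1ξ₁ + 1ξ₂.
Selectivity: 1ξ₁ / (1ξ₂) = 4.92 → ξ₁ = 4.92 ξ₂.
Substitute: (1·4.92 + 1) ξ₂ = 472.2 → ξ₂ = 79.77 kmol, ξ₁ = 392.5 kmol.
Outlet amounts (n = n₀ + Σ ν·ξ):
  M: 746 − 1(392.5) − 1(79.77) = 273.8
  U: 0 + 1(392.5) = 392.5
  Q: 0 + 1(79.77) = 79.77
  R: 0 + 2(79.77) = 159.5

160 kmol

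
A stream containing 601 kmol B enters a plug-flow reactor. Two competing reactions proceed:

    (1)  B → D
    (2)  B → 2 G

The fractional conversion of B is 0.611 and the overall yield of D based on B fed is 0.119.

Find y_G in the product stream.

Yield of D: 1ξ₁ / 601 = 0.119 → ξ₁ = 71.52 kmol.
Conversion of B: 1ξ₁ + 1ξ₂ = 0.611 × 601 = 367.2 → ξ₂ = 295.7 kmol.
Outlet amounts (n = n₀ + Σ ν·ξ):
  B: 601 − 1(71.52) − 1(295.7) = 233.8
  D: 0 + 1(71.52) = 71.52
  G: 0 + 2(295.7) = 591.4
Total out = 896.7 kmol; y_G = 591.4 / 896.7 = 0.6595.

0.66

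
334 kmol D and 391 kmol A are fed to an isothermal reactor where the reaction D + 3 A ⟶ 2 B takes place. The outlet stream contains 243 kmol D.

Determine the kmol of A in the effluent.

For D: n = n₀ − 1ξ → 243 = 334 − 1ξ, giving ξ = 91 kmol.
Outlet amounts (n = n₀ + ν ξ):
  D: 334 − 1(91) = 243
  A: 391 − 3(91) = 118
  B: 0 + 2(91) = 182

118 kmol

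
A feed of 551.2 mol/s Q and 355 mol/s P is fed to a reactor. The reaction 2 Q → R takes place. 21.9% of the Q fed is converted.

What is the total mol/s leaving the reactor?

846 mol/s

Q reacted = 0.219 × 551.2 = 120.7 mol/s; ν_Q = −2, so ξ = 120.7/2 = 60.36 mol/s.
Outlet amounts (n = n₀ + ν ξ):
  Q: 551.2 − 2(60.36) = 430.5
  R: 0 + 1(60.36) = 60.36
  P: 355 (inert)
Total out = 430.5 + 60.36 + 355 = 845.8 mol/s.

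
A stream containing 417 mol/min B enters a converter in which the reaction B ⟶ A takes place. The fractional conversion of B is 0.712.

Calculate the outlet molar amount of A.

B reacted = 0.712 × 417 = 296.9 mol/min; ν_B = −1, so ξ = 296.9/1 = 296.9 mol/min.
Outlet amounts (n = n₀ + ν ξ):
  B: 417 − 1(296.9) = 120.1
  A: 0 + 1(296.9) = 296.9

297 mol/min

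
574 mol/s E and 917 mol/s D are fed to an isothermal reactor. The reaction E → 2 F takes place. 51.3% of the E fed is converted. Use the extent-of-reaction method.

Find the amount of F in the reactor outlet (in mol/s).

E reacted = 0.513 × 574 = 294.5 mol/s; ν_E = −1, so ξ = 294.5/1 = 294.5 mol/s.
Outlet amounts (n = n₀ + ν ξ):
  E: 574 − 1(294.5) = 279.5
  F: 0 + 2(294.5) = 588.9
  D: 917 (inert)

589 mol/s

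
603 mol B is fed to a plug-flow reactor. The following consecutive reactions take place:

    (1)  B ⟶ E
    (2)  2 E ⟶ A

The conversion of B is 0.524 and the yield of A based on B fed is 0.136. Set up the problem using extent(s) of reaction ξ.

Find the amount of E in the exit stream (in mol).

Conversion of B: B consumed = 1ξ₁ = 0.524 × 603 → ξ₁ = 316 mol.
Yield of A: 1ξ₂ / 603 = 0.136 → ξ₂ = 82.01 mol.
Outlet amounts (n = n₀ + Σ ν·ξ):
  B: 603 − 1(316) = 287
  E: 0 + 1(316) − 2(82.01) = 152
  A: 0 + 1(82.01) = 82.01

152 mol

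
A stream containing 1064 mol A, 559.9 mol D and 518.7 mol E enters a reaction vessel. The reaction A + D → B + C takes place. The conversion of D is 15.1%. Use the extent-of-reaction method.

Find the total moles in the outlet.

D reacted = 0.151 × 559.9 = 84.54 mol; ν_D = −1, so ξ = 84.54/1 = 84.54 mol.
Outlet amounts (n = n₀ + ν ξ):
  A: 1064 − 1(84.54) = 979.5
  D: 559.9 − 1(84.54) = 475.4
  B: 0 + 1(84.54) = 84.54
  C: 0 + 1(84.54) = 84.54
  E: 518.7 (inert)
Total out = 979.5 + 475.4 + 84.54 + 84.54 + 518.7 = 2143 mol.

2140 mol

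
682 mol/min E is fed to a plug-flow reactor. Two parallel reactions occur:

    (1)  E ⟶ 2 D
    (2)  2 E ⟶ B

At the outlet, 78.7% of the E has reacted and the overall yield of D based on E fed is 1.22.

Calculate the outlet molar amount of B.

60.4 mol/min

Yield of D: 2ξ₁ / 682 = 1.22 → ξ₁ = 416 mol/min.
Conversion of E: 1ξ₁ + 2ξ₂ = 0.787 × 682 = 536.7 → ξ₂ = 60.36 mol/min.
Outlet amounts (n = n₀ + Σ ν·ξ):
  E: 682 − 1(416) − 2(60.36) = 145.3
  D: 0 + 2(416) = 832
  B: 0 + 1(60.36) = 60.36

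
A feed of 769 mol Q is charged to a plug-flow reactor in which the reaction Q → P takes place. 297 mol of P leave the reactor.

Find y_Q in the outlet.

For P: n = n₀ + 1ξ → 297 = 0 + 1ξ, giving ξ = 297 mol.
Outlet amounts (n = n₀ + ν ξ):
  Q: 769 − 1(297) = 472
  P: 0 + 1(297) = 297
Total out = 769 mol; y_Q = 472 / 769 = 0.6138.

0.614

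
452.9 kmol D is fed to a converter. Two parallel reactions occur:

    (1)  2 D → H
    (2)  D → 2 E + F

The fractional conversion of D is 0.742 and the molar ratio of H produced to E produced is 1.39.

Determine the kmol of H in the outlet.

Conversion of D: D consumed = 0.742 × 452.9 = 336.1 kmol = 2ξ₁ + 1ξ₂.
Selectivity: 1ξ₁ / (2ξ₂) = 1.39 → ξ₁ = 2.78 ξ₂.
Substitute: (2·2.78 + 1) ξ₂ = 336.1 → ξ₂ = 51.23 kmol, ξ₁ = 142.4 kmol.
Outlet amounts (n = n₀ + Σ ν·ξ):
  D: 452.9 − 2(142.4) − 1(51.23) = 116.8
  H: 0 + 1(142.4) = 142.4
  E: 0 + 2(51.23) = 102.5
  F: 0 + 1(51.23) = 51.23

142 kmol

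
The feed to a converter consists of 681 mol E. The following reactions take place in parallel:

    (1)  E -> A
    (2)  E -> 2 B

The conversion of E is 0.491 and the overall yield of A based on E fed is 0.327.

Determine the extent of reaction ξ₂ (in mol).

ξ₂ = 112 mol

Yield of A: 1ξ₁ / 681 = 0.327 → ξ₁ = 222.7 mol.
Conversion of E: 1ξ₁ + 1ξ₂ = 0.491 × 681 = 334.4 → ξ₂ = 111.7 mol.
Outlet amounts (n = n₀ + Σ ν·ξ):
  E: 681 − 1(222.7) − 1(111.7) = 346.6
  A: 0 + 1(222.7) = 222.7
  B: 0 + 2(111.7) = 223.4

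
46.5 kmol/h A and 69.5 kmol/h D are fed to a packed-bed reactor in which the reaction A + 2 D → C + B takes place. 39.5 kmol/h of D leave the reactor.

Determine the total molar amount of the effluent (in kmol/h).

101 kmol/h

For D: n = n₀ − 2ξ → 39.5 = 69.5 − 2ξ, giving ξ = 15 kmol/h.
Outlet amounts (n = n₀ + ν ξ):
  A: 46.5 − 1(15) = 31.5
  D: 69.5 − 2(15) = 39.5
  C: 0 + 1(15) = 15
  B: 0 + 1(15) = 15
Total out = 31.5 + 39.5 + 15 + 15 = 101 kmol/h.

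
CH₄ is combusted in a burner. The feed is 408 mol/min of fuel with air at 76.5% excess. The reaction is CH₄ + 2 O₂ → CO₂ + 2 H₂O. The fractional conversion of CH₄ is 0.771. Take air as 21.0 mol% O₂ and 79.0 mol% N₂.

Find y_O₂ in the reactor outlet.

0.112

Stoichiometric O₂ = 2 × 408 = 816 mol/min; O₂ fed = 816 × 1.765 = 1440 mol/min.
N₂ fed = 1440 × 79/21 = 5418 mol/min.
Fuel reacted = 0.771 × 408 → ξ = 314.6 mol/min.
Outlet (n = n₀ + ν ξ):
  CH₄: 408 − 1(314.6) = 93.43
  O₂: 1440 − 2(314.6) = 811.1
  N₂: 5418 (inert)
  CO₂: 0 + 1(314.6) = 314.6
  H₂O: 0 + 2(314.6) = 629.1
Total out = 7266 mol/min; y_O₂ = 811.1 / 7266 = 0.1116.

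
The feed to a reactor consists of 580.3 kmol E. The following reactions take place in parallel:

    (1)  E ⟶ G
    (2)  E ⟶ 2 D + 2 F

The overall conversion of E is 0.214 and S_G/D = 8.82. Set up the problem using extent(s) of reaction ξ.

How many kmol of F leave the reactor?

Conversion of E: E consumed = 0.214 × 580.3 = 124.2 kmol = 1ξ₁ + 1ξ₂.
Selectivity: 1ξ₁ / (2ξ₂) = 8.82 → ξ₁ = 17.64 ξ₂.
Substitute: (1·17.64 + 1) ξ₂ = 124.2 → ξ₂ = 6.662 kmol, ξ₁ = 117.5 kmol.
Outlet amounts (n = n₀ + Σ ν·ξ):
  E: 580.3 − 1(117.5) − 1(6.662) = 456.1
  G: 0 + 1(117.5) = 117.5
  D: 0 + 2(6.662) = 13.32
  F: 0 + 2(6.662) = 13.32

13.3 kmol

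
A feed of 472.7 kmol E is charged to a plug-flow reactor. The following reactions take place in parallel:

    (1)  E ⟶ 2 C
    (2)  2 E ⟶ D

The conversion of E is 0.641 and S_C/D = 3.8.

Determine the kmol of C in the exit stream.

295 kmol

Conversion of E: E consumed = 0.641 × 472.7 = 303 kmol = 1ξ₁ + 2ξ₂.
Selectivity: 2ξ₁ / (1ξ₂) = 3.8 → ξ₁ = 1.9 ξ₂.
Substitute: (1·1.9 + 2) ξ₂ = 303 → ξ₂ = 77.69 kmol, ξ₁ = 147.6 kmol.
Outlet amounts (n = n₀ + Σ ν·ξ):
  E: 472.7 − 1(147.6) − 2(77.69) = 169.7
  C: 0 + 2(147.6) = 295.2
  D: 0 + 1(77.69) = 77.69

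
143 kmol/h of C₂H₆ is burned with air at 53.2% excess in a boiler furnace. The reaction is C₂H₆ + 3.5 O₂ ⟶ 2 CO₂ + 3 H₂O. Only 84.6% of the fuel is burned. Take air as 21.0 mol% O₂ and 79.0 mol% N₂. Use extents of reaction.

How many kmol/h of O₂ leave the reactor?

Stoichiometric O₂ = 3.5 × 143 = 500.5 kmol/h; O₂ fed = 500.5 × 1.532 = 766.8 kmol/h.
N₂ fed = 766.8 × 79/21 = 2885 kmol/h.
Fuel reacted = 0.846 × 143 → ξ = 121 kmol/h.
Outlet (n = n₀ + ν ξ):
  C₂H₆: 143 − 1(121) = 22.02
  O₂: 766.8 − 3.5(121) = 343.3
  N₂: 2885 (inert)
  CO₂: 0 + 2(121) = 242
  H₂O: 0 + 3(121) = 362.9

343 kmol/h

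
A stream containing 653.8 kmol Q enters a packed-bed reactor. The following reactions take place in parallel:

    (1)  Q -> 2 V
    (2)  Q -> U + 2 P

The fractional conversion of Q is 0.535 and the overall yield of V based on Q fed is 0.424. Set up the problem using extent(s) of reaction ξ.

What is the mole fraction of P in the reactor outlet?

Yield of V: 2ξ₁ / 653.8 = 0.424 → ξ₁ = 138.6 kmol.
Conversion of Q: 1ξ₁ + 1ξ₂ = 0.535 × 653.8 = 349.8 → ξ₂ = 211.2 kmol.
Outlet amounts (n = n₀ + Σ ν·ξ):
  Q: 653.8 − 1(138.6) − 1(211.2) = 304
  V: 0 + 2(138.6) = 277.2
  U: 0 + 1(211.2) = 211.2
  P: 0 + 2(211.2) = 422.4
Total out = 1215 kmol; y_P = 422.4 / 1215 = 0.3477.

0.348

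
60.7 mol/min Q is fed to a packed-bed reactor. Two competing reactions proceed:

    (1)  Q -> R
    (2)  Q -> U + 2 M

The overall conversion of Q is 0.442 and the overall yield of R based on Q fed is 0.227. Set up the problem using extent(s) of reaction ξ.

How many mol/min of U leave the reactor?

13.1 mol/min

Yield of R: 1ξ₁ / 60.7 = 0.227 → ξ₁ = 13.78 mol/min.
Conversion of Q: 1ξ₁ + 1ξ₂ = 0.442 × 60.7 = 26.83 → ξ₂ = 13.05 mol/min.
Outlet amounts (n = n₀ + Σ ν·ξ):
  Q: 60.7 − 1(13.78) − 1(13.05) = 33.87
  R: 0 + 1(13.78) = 13.78
  U: 0 + 1(13.05) = 13.05
  M: 0 + 2(13.05) = 26.1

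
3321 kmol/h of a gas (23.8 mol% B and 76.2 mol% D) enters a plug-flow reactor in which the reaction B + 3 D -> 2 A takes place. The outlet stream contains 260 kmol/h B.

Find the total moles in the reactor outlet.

2260 kmol/h

For B: n = n₀ − 1ξ → 260 = 790.4 − 1ξ, giving ξ = 530.4 kmol/h.
Outlet amounts (n = n₀ + ν ξ):
  B: 790.4 − 1(530.4) = 260
  D: 2531 − 3(530.4) = 939.4
  A: 0 + 2(530.4) = 1061
Total out = 260 + 939.4 + 1061 = 2260 kmol/h.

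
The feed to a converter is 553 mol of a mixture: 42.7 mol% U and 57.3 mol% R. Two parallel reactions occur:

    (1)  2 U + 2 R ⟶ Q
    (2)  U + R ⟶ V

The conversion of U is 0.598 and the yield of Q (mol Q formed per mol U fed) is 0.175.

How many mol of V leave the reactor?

58.6 mol

Yield of Q: 1ξ₁ / 236.1 = 0.175 → ξ₁ = 41.32 mol.
Conversion of U: 2ξ₁ + 1ξ₂ = 0.598 × 236.1 = 141.2 → ξ₂ = 58.56 mol.
Outlet amounts (n = n₀ + Σ ν·ξ):
  U: 236.1 − 2(41.32) − 1(58.56) = 94.92
  R: 316.9 − 2(41.32) − 1(58.56) = 175.7
  Q: 0 + 1(41.32) = 41.32
  V: 0 + 1(58.56) = 58.56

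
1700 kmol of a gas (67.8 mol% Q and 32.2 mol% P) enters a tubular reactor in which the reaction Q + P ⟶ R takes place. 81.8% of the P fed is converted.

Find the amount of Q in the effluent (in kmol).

705 kmol

P reacted = 0.818 × 547.4 = 447.8 kmol; ν_P = −1, so ξ = 447.8/1 = 447.8 kmol.
Outlet amounts (n = n₀ + ν ξ):
  Q: 1153 − 1(447.8) = 704.8
  P: 547.4 − 1(447.8) = 99.63
  R: 0 + 1(447.8) = 447.8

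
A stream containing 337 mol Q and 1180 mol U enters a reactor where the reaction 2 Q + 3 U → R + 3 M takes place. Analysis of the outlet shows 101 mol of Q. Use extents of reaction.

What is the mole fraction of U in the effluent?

For Q: n = n₀ − 2ξ → 101 = 337 − 2ξ, giving ξ = 118 mol.
Outlet amounts (n = n₀ + ν ξ):
  Q: 337 − 2(118) = 101
  U: 1180 − 3(118) = 826
  R: 0 + 1(118) = 118
  M: 0 + 3(118) = 354
Total out = 1399 mol; y_U = 826 / 1399 = 0.5904.

0.59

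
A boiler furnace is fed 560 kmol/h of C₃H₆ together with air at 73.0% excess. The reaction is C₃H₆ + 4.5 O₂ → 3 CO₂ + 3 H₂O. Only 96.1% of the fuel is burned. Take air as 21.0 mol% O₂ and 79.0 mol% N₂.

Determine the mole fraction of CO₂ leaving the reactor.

0.0748

Stoichiometric O₂ = 4.5 × 560 = 2520 kmol/h; O₂ fed = 2520 × 1.730 = 4360 kmol/h.
N₂ fed = 4360 × 79/21 = 16400 kmol/h.
Fuel reacted = 0.961 × 560 → ξ = 538.2 kmol/h.
Outlet (n = n₀ + ν ξ):
  C₃H₆: 560 − 1(538.2) = 21.84
  O₂: 4360 − 4.5(538.2) = 1938
  N₂: 16400 (inert)
  CO₂: 0 + 3(538.2) = 1614
  H₂O: 0 + 3(538.2) = 1614
Total out = 21590 kmol/h; y_CO₂ = 1614 / 21590 = 0.07478.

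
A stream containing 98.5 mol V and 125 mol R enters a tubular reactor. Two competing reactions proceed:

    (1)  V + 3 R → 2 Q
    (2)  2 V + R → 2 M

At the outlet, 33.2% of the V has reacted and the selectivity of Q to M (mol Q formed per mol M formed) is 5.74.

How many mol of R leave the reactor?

48 mol

Conversion of V: V consumed = 0.332 × 98.5 = 32.7 mol = 1ξ₁ + 2ξ₂.
Selectivity: 2ξ₁ / (2ξ₂) = 5.74 → ξ₁ = 5.74 ξ₂.
Substitute: (1·5.74 + 2) ξ₂ = 32.7 → ξ₂ = 4.225 mol, ξ₁ = 24.25 mol.
Outlet amounts (n = n₀ + Σ ν·ξ):
  V: 98.5 − 1(24.25) − 2(4.225) = 65.8
  R: 125 − 3(24.25) − 1(4.225) = 48.02
  Q: 0 + 2(24.25) = 48.5
  M: 0 + 2(4.225) = 8.45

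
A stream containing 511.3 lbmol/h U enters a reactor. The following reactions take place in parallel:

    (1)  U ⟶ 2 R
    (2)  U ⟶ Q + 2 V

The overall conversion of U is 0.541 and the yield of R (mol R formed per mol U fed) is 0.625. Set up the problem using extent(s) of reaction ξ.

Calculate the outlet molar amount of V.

Yield of R: 2ξ₁ / 511.3 = 0.625 → ξ₁ = 159.8 lbmol/h.
Conversion of U: 1ξ₁ + 1ξ₂ = 0.541 × 511.3 = 276.6 → ξ₂ = 116.8 lbmol/h.
Outlet amounts (n = n₀ + Σ ν·ξ):
  U: 511.3 − 1(159.8) − 1(116.8) = 234.7
  R: 0 + 2(159.8) = 319.6
  Q: 0 + 1(116.8) = 116.8
  V: 0 + 2(116.8) = 233.7

234 lbmol/h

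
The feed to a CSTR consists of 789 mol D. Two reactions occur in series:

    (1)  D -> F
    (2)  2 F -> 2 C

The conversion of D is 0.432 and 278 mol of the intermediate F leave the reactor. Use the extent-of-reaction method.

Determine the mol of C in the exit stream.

Conversion of D: D consumed = 1ξ₁ = 0.432 × 789 → ξ₁ = 340.8 mol.
F balance: n_F = 0 + 1ξ₁ − 2ξ₂ = 278 → ξ₂ = (1·340.8 − 278)/2 = 31.42 mol.
Outlet amounts (n = n₀ + Σ ν·ξ):
  D: 789 − 1(340.8) = 448.2
  F: 0 + 1(340.8) − 2(31.42) = 278
  C: 0 + 2(31.42) = 62.85

62.8 mol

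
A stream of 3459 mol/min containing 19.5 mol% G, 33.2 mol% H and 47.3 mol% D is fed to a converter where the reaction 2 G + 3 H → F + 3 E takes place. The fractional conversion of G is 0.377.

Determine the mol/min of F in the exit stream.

G reacted = 0.377 × 674.5 = 254.3 mol/min; ν_G = −2, so ξ = 254.3/2 = 127.1 mol/min.
Outlet amounts (n = n₀ + ν ξ):
  G: 674.5 − 2(127.1) = 420.2
  H: 1148 − 3(127.1) = 767
  F: 0 + 1(127.1) = 127.1
  E: 0 + 3(127.1) = 381.4
  D: 1636 (inert)

127 mol/min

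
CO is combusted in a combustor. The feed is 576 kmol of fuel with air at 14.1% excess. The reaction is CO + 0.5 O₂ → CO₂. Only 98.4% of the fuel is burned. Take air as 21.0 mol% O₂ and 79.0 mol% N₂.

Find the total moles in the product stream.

1860 kmol

Stoichiometric O₂ = 0.5 × 576 = 288 kmol; O₂ fed = 288 × 1.141 = 328.6 kmol.
N₂ fed = 328.6 × 79/21 = 1236 kmol.
Fuel reacted = 0.984 × 576 → ξ = 566.8 kmol.
Outlet (n = n₀ + ν ξ):
  CO: 576 − 1(566.8) = 9.216
  O₂: 328.6 − 0.5(566.8) = 45.22
  N₂: 1236 (inert)
  CO₂: 0 + 1(566.8) = 566.8
Total out = 9.216 + 45.22 + 1236 + 566.8 = 1857 kmol.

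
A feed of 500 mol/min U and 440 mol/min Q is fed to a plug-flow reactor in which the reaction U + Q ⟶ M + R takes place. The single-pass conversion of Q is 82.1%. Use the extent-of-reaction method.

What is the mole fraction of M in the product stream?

Q reacted = 0.821 × 440 = 361.2 mol/min; ν_Q = −1, so ξ = 361.2/1 = 361.2 mol/min.
Outlet amounts (n = n₀ + ν ξ):
  U: 500 − 1(361.2) = 138.8
  Q: 440 − 1(361.2) = 78.76
  M: 0 + 1(361.2) = 361.2
  R: 0 + 1(361.2) = 361.2
Total out = 940 mol/min; y_M = 361.2 / 940 = 0.3843.

0.384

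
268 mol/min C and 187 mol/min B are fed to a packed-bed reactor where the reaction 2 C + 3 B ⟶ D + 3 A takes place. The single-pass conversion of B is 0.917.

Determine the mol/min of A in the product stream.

B reacted = 0.917 × 187 = 171.5 mol/min; ν_B = −3, so ξ = 171.5/3 = 57.16 mol/min.
Outlet amounts (n = n₀ + ν ξ):
  C: 268 − 2(57.16) = 153.7
  B: 187 − 3(57.16) = 15.52
  D: 0 + 1(57.16) = 57.16
  A: 0 + 3(57.16) = 171.5

171 mol/min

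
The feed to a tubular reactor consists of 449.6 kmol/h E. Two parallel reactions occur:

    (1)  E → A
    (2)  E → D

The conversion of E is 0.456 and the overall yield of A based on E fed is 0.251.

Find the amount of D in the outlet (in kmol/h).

92.2 kmol/h

Yield of A: 1ξ₁ / 449.6 = 0.251 → ξ₁ = 112.8 kmol/h.
Conversion of E: 1ξ₁ + 1ξ₂ = 0.456 × 449.6 = 205 → ξ₂ = 92.17 kmol/h.
Outlet amounts (n = n₀ + Σ ν·ξ):
  E: 449.6 − 1(112.8) − 1(92.17) = 244.6
  A: 0 + 1(112.8) = 112.8
  D: 0 + 1(92.17) = 92.17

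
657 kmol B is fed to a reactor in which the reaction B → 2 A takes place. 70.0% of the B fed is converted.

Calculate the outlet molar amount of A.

920 kmol

B reacted = 0.7 × 657 = 459.9 kmol; ν_B = −1, so ξ = 459.9/1 = 459.9 kmol.
Outlet amounts (n = n₀ + ν ξ):
  B: 657 − 1(459.9) = 197.1
  A: 0 + 2(459.9) = 919.8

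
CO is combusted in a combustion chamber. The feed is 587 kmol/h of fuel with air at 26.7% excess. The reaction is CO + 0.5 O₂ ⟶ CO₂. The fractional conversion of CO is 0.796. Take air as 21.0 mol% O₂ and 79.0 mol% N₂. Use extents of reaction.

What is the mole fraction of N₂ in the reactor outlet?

0.659

Stoichiometric O₂ = 0.5 × 587 = 293.5 kmol/h; O₂ fed = 293.5 × 1.267 = 371.9 kmol/h.
N₂ fed = 371.9 × 79/21 = 1399 kmol/h.
Fuel reacted = 0.796 × 587 → ξ = 467.3 kmol/h.
Outlet (n = n₀ + ν ξ):
  CO: 587 − 1(467.3) = 119.7
  O₂: 371.9 − 0.5(467.3) = 138.2
  N₂: 1399 (inert)
  CO₂: 0 + 1(467.3) = 467.3
Total out = 2124 kmol/h; y_N₂ = 1399 / 2124 = 0.6586.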